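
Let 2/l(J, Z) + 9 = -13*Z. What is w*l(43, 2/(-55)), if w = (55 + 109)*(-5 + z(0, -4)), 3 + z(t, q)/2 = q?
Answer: 342760/469 ≈ 730.83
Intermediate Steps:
z(t, q) = -6 + 2*q
l(J, Z) = 2/(-9 - 13*Z)
w = -3116 (w = (55 + 109)*(-5 + (-6 + 2*(-4))) = 164*(-5 + (-6 - 8)) = 164*(-5 - 14) = 164*(-19) = -3116)
w*l(43, 2/(-55)) = -(-6232)/(9 + 13*(2/(-55))) = -(-6232)/(9 + 13*(2*(-1/55))) = -(-6232)/(9 + 13*(-2/55)) = -(-6232)/(9 - 26/55) = -(-6232)/469/55 = -(-6232)*55/469 = -3116*(-110/469) = 342760/469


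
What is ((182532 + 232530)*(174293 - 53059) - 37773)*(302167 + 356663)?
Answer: 33152054646280050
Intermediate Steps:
((182532 + 232530)*(174293 - 53059) - 37773)*(302167 + 356663) = (415062*121234 - 37773)*658830 = (50319626508 - 37773)*658830 = 50319588735*658830 = 33152054646280050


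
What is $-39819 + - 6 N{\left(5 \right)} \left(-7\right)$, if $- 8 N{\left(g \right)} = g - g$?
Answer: $-39819$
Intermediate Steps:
$N{\left(g \right)} = 0$ ($N{\left(g \right)} = - \frac{g - g}{8} = \left(- \frac{1}{8}\right) 0 = 0$)
$-39819 + - 6 N{\left(5 \right)} \left(-7\right) = -39819 + \left(-6\right) 0 \left(-7\right) = -39819 + 0 \left(-7\right) = -39819 + 0 = -39819$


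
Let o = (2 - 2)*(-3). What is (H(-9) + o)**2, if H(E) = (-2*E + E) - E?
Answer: 324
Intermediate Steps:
H(E) = -2*E (H(E) = -E - E = -2*E)
o = 0 (o = 0*(-3) = 0)
(H(-9) + o)**2 = (-2*(-9) + 0)**2 = (18 + 0)**2 = 18**2 = 324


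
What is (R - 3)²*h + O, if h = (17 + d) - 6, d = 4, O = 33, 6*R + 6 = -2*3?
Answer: 408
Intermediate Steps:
R = -2 (R = -1 + (-2*3)/6 = -1 + (⅙)*(-6) = -1 - 1 = -2)
h = 15 (h = (17 + 4) - 6 = 21 - 6 = 15)
(R - 3)²*h + O = (-2 - 3)²*15 + 33 = (-5)²*15 + 33 = 25*15 + 33 = 375 + 33 = 408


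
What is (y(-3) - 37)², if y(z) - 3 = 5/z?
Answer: 11449/9 ≈ 1272.1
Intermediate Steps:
y(z) = 3 + 5/z
(y(-3) - 37)² = ((3 + 5/(-3)) - 37)² = ((3 + 5*(-⅓)) - 37)² = ((3 - 5/3) - 37)² = (4/3 - 37)² = (-107/3)² = 11449/9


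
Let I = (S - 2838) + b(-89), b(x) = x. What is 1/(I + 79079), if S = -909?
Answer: 1/75243 ≈ 1.3290e-5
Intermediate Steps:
I = -3836 (I = (-909 - 2838) - 89 = -3747 - 89 = -3836)
1/(I + 79079) = 1/(-3836 + 79079) = 1/75243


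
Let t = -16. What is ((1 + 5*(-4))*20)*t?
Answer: 6080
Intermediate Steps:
((1 + 5*(-4))*20)*t = ((1 + 5*(-4))*20)*(-16) = ((1 - 20)*20)*(-16) = -19*20*(-16) = -380*(-16) = 6080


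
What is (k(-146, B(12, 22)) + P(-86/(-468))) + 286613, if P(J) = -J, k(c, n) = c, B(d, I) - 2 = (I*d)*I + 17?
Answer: 67033235/234 ≈ 2.8647e+5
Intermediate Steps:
B(d, I) = 19 + d*I² (B(d, I) = 2 + ((I*d)*I + 17) = 2 + (d*I² + 17) = 2 + (17 + d*I²) = 19 + d*I²)
(k(-146, B(12, 22)) + P(-86/(-468))) + 286613 = (-146 - (-86)/(-468)) + 286613 = (-146 - (-86)*(-1)/468) + 286613 = (-146 - 1*43/234) + 286613 = (-146 - 43/234) + 286613 = -34207/234 + 286613 = 67033235/234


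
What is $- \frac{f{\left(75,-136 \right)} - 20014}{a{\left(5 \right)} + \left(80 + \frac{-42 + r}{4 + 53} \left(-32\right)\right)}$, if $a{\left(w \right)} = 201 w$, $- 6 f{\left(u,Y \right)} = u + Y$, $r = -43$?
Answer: $\frac{2280437}{129130} \approx 17.66$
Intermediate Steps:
$f{\left(u,Y \right)} = - \frac{Y}{6} - \frac{u}{6}$ ($f{\left(u,Y \right)} = - \frac{u + Y}{6} = - \frac{Y + u}{6} = - \frac{Y}{6} - \frac{u}{6}$)
$- \frac{f{\left(75,-136 \right)} - 20014}{a{\left(5 \right)} + \left(80 + \frac{-42 + r}{4 + 53} \left(-32\right)\right)} = - \frac{\left(\left(- \frac{1}{6}\right) \left(-136\right) - \frac{25}{2}\right) - 20014}{201 \cdot 5 + \left(80 + \frac{-42 - 43}{4 + 53} \left(-32\right)\right)} = - \frac{\left(\frac{68}{3} - \frac{25}{2}\right) - 20014}{1005 + \left(80 + - \frac{85}{57} \left(-32\right)\right)} = - \frac{\frac{61}{6} - 20014}{1005 + \left(80 + \left(-85\right) \frac{1}{57} \left(-32\right)\right)} = - \frac{-120023}{6 \left(1005 + \left(80 - - \frac{2720}{57}\right)\right)} = - \frac{-120023}{6 \left(1005 + \left(80 + \frac{2720}{57}\right)\right)} = - \frac{-120023}{6 \left(1005 + \frac{7280}{57}\right)} = - \frac{-120023}{6 \cdot \frac{64565}{57}} = - \frac{\left(-120023\right) 57}{6 \cdot 64565} = \left(-1\right) \left(- \frac{2280437}{129130}\right) = \frac{2280437}{129130}$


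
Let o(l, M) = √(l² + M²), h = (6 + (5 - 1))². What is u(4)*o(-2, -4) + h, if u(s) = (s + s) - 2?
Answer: 100 + 12*√5 ≈ 126.83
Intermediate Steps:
u(s) = -2 + 2*s (u(s) = 2*s - 2 = -2 + 2*s)
h = 100 (h = (6 + 4)² = 10² = 100)
o(l, M) = √(M² + l²)
u(4)*o(-2, -4) + h = (-2 + 2*4)*√((-4)² + (-2)²) + 100 = (-2 + 8)*√(16 + 4) + 100 = 6*√20 + 100 = 6*(2*√5) + 100 = 12*√5 + 100 = 100 + 12*√5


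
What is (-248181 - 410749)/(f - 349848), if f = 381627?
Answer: -658930/31779 ≈ -20.735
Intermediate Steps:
(-248181 - 410749)/(f - 349848) = (-248181 - 410749)/(381627 - 349848) = -658930/31779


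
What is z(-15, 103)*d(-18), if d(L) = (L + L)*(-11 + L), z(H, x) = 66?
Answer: 68904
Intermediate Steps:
d(L) = 2*L*(-11 + L) (d(L) = (2*L)*(-11 + L) = 2*L*(-11 + L))
z(-15, 103)*d(-18) = 66*(2*(-18)*(-11 - 18)) = 66*(2*(-18)*(-29)) = 66*1044 = 68904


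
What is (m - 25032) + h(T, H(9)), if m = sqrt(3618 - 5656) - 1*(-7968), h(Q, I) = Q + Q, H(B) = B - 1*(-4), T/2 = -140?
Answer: -17624 + I*sqrt(2038) ≈ -17624.0 + 45.144*I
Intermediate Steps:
T = -280 (T = 2*(-140) = -280)
H(B) = 4 + B (H(B) = B + 4 = 4 + B)
h(Q, I) = 2*Q
m = 7968 + I*sqrt(2038) (m = sqrt(-2038) + 7968 = I*sqrt(2038) + 7968 = 7968 + I*sqrt(2038) ≈ 7968.0 + 45.144*I)
(m - 25032) + h(T, H(9)) = ((7968 + I*sqrt(2038)) - 25032) + 2*(-280) = (-17064 + I*sqrt(2038)) - 560 = -17624 + I*sqrt(2038)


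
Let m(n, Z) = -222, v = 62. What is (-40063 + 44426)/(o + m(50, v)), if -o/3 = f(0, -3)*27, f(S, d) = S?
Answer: -4363/222 ≈ -19.653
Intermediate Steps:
o = 0 (o = -0*27 = -3*0 = 0)
(-40063 + 44426)/(o + m(50, v)) = (-40063 + 44426)/(0 - 222) = 4363/(-222) = 4363*(-1/222) = -4363/222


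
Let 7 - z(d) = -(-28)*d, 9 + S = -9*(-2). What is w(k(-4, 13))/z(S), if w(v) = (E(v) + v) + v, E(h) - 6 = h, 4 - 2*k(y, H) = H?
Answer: 3/98 ≈ 0.030612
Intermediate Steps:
k(y, H) = 2 - H/2
E(h) = 6 + h
S = 9 (S = -9 - 9*(-2) = -9 + 18 = 9)
w(v) = 6 + 3*v (w(v) = ((6 + v) + v) + v = (6 + 2*v) + v = 6 + 3*v)
z(d) = 7 - 28*d (z(d) = 7 - (-1)*(-28*d) = 7 - 28*d)
w(k(-4, 13))/z(S) = (6 + 3*(2 - 1/2*13))/(7 - 28*9) = (6 + 3*(2 - 13/2))/(7 - 252) = (6 + 3*(-9/2))/(-245) = (6 - 27/2)*(-1/245) = -15/2*(-1/245) = 3/98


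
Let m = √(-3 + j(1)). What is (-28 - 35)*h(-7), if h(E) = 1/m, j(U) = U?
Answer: 63*I*√2/2 ≈ 44.548*I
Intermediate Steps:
m = I*√2 (m = √(-3 + 1) = √(-2) = I*√2 ≈ 1.4142*I)
h(E) = -I*√2/2 (h(E) = 1/(I*√2) = -I*√2/2)
(-28 - 35)*h(-7) = (-28 - 35)*(-I*√2/2) = -(-63)*I*√2/2 = 63*I*√2/2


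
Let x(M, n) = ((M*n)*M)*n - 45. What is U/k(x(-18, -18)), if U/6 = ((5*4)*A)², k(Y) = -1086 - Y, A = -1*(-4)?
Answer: -12800/35339 ≈ -0.36221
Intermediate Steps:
A = 4
x(M, n) = -45 + M²*n² (x(M, n) = (n*M²)*n - 45 = M²*n² - 45 = -45 + M²*n²)
U = 38400 (U = 6*((5*4)*4)² = 6*(20*4)² = 6*80² = 6*6400 = 38400)
U/k(x(-18, -18)) = 38400/(-1086 - (-45 + (-18)²*(-18)²)) = 38400/(-1086 - (-45 + 324*324)) = 38400/(-1086 - (-45 + 104976)) = 38400/(-1086 - 1*104931) = 38400/(-1086 - 104931) = 38400/(-106017) = 38400*(-1/106017) = -12800/35339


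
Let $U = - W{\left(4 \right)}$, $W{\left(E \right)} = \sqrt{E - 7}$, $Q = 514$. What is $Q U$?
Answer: $- 514 i \sqrt{3} \approx - 890.27 i$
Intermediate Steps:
$W{\left(E \right)} = \sqrt{-7 + E}$
$U = - i \sqrt{3}$ ($U = - \sqrt{-7 + 4} = - \sqrt{-3} = - i \sqrt{3} \approx - 1.732 i$)
$Q U = 514 \left(- i \sqrt{3}\right) = - 514 i \sqrt{3}$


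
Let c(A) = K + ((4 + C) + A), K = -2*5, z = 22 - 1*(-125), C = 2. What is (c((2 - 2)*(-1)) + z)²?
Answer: 20449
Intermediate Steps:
z = 147 (z = 22 + 125 = 147)
K = -10
c(A) = -4 + A (c(A) = -10 + ((4 + 2) + A) = -10 + (6 + A) = -4 + A)
(c((2 - 2)*(-1)) + z)² = ((-4 + (2 - 2)*(-1)) + 147)² = ((-4 + 0*(-1)) + 147)² = ((-4 + 0) + 147)² = (-4 + 147)² = 143² = 20449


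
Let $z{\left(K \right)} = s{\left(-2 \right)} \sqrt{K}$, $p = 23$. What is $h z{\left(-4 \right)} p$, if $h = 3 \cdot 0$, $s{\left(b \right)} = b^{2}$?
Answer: $0$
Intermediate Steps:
$h = 0$
$z{\left(K \right)} = 4 \sqrt{K}$ ($z{\left(K \right)} = \left(-2\right)^{2} \sqrt{K} = 4 \sqrt{K}$)
$h z{\left(-4 \right)} p = 0 \cdot 4 \sqrt{-4} \cdot 23 = 0 \cdot 4 \cdot 2 i 23 = 0 \cdot 8 i 23 = 0 \cdot 23 = 0$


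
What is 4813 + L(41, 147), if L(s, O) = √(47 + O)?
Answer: 4813 + √194 ≈ 4826.9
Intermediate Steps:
4813 + L(41, 147) = 4813 + √(47 + 147) = 4813 + √194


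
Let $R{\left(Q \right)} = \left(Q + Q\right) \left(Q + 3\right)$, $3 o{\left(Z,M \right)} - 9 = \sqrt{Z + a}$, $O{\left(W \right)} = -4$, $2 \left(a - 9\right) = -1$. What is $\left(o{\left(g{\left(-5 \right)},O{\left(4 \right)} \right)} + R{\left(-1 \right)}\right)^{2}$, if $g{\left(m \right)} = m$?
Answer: $\frac{\left(-6 + \sqrt{14}\right)^{2}}{36} \approx 0.14167$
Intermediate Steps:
$a = \frac{17}{2}$ ($a = 9 + \frac{1}{2} \left(-1\right) = 9 - \frac{1}{2} = \frac{17}{2} \approx 8.5$)
$o{\left(Z,M \right)} = 3 + \frac{\sqrt{\frac{17}{2} + Z}}{3}$ ($o{\left(Z,M \right)} = 3 + \frac{\sqrt{Z + \frac{17}{2}}}{3} = 3 + \frac{\sqrt{\frac{17}{2} + Z}}{3}$)
$R{\left(Q \right)} = 2 Q \left(3 + Q\right)$
$\left(o{\left(g{\left(-5 \right)},O{\left(4 \right)} \right)} + R{\left(-1 \right)}\right)^{2} = \left(\left(3 + \frac{\sqrt{34 + 4 \left(-5\right)}}{6}\right) + 2 \left(-1\right) \left(3 - 1\right)\right)^{2} = \left(\left(3 + \frac{\sqrt{34 - 20}}{6}\right) + 2 \left(-1\right) 2\right)^{2} = \left(\left(3 + \frac{\sqrt{14}}{6}\right) - 4\right)^{2} = \left(-1 + \frac{\sqrt{14}}{6}\right)^{2}$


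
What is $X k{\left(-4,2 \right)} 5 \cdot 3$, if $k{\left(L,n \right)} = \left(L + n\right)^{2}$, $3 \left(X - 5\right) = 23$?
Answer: $760$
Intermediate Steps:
$X = \frac{38}{3}$ ($X = 5 + \frac{1}{3} \cdot 23 = 5 + \frac{23}{3} = \frac{38}{3} \approx 12.667$)
$X k{\left(-4,2 \right)} 5 \cdot 3 = \frac{38 \left(-4 + 2\right)^{2}}{3} \cdot 5 \cdot 3 = \frac{38 \left(-2\right)^{2}}{3} \cdot 15 = \frac{38}{3} \cdot 4 \cdot 15 = \frac{152}{3} \cdot 15 = 760$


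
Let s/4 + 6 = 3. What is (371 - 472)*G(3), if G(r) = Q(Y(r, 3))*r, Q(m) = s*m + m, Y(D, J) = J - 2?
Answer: 3333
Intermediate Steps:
s = -12 (s = -24 + 4*3 = -24 + 12 = -12)
Y(D, J) = -2 + J
Q(m) = -11*m (Q(m) = -12*m + m = -11*m)
G(r) = -11*r (G(r) = (-11*(-2 + 3))*r = (-11*1)*r = -11*r)
(371 - 472)*G(3) = (371 - 472)*(-11*3) = -101*(-33) = 3333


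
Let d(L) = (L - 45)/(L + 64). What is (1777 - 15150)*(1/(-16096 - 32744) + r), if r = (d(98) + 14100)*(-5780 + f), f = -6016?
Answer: 977712038411711477/439560 ≈ 2.2243e+12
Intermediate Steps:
d(L) = (-45 + L)/(64 + L)
r = -4490841398/27 (r = ((-45 + 98)/(64 + 98) + 14100)*(-5780 - 6016) = (53/162 + 14100)*(-11796) = (2284253/162)*(-11796) = -4490841398/27 ≈ -1.6633e+8)
(1777 - 15150)*(1/(-16096 - 32744) + r) = (1777 - 15150)*(1/(-16096 - 32744) - 4490841398/27) = -13373*(1/(-48840) - 4490841398/27) = -13373*(-1/48840 - 4490841398/27) = -13373*(-73110897959449/439560) = 977712038411711477/439560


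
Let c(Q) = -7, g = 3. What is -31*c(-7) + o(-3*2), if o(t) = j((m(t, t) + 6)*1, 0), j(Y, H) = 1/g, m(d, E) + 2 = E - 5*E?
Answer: 652/3 ≈ 217.33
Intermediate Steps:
m(d, E) = -2 - 4*E (m(d, E) = -2 + (E - 5*E) = -2 - 4*E)
j(Y, H) = 1/3
o(t) = 1/3
-31*c(-7) + o(-3*2) = -31*(-7) + 1/3 = 217 + 1/3 = 652/3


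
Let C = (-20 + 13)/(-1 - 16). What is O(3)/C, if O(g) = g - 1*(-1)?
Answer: 68/7 ≈ 9.7143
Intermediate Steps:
C = 7/17 (C = -7/(-17) = -7*(-1/17) = 7/17 ≈ 0.41176)
O(g) = 1 + g (O(g) = g + 1 = 1 + g)
O(3)/C = (1 + 3)/(7/17) = 4*(17/7) = 68/7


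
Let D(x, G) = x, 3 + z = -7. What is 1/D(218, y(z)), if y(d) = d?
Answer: 1/218 ≈ 0.0045872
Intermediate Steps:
z = -10 (z = -3 - 7 = -10)
1/D(218, y(z)) = 1/218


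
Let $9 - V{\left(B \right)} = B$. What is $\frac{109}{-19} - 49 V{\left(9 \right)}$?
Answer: $- \frac{109}{19} \approx -5.7368$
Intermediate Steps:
$V{\left(B \right)} = 9 - B$
$\frac{109}{-19} - 49 V{\left(9 \right)} = \frac{109}{-19} - 49 \left(9 - 9\right) = 109 \left(- \frac{1}{19}\right) - 49 \left(9 - 9\right) = - \frac{109}{19} - 0 = - \frac{109}{19} + 0 = - \frac{109}{19}$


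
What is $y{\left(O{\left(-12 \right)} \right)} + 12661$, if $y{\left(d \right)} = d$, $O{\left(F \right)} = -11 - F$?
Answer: $12662$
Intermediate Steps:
$y{\left(O{\left(-12 \right)} \right)} + 12661 = \left(-11 - -12\right) + 12661 = \left(-11 + 12\right) + 12661 = 1 + 12661 = 12662$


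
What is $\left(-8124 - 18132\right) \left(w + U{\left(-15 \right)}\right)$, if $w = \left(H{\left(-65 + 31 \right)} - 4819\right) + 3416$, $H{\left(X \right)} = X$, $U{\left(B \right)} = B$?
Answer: $38123712$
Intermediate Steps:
$w = -1437$ ($w = \left(\left(-65 + 31\right) - 4819\right) + 3416 = \left(-34 - 4819\right) + 3416 = -4853 + 3416 = -1437$)
$\left(-8124 - 18132\right) \left(w + U{\left(-15 \right)}\right) = \left(-8124 - 18132\right) \left(-1437 - 15\right) = \left(-8124 - 18132\right) \left(-1452\right) = \left(-26256\right) \left(-1452\right) = 38123712$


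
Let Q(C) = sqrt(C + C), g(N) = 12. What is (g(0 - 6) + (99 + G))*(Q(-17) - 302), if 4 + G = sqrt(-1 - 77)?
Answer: -(107 + I*sqrt(78))*(302 - I*sqrt(34)) ≈ -32366.0 - 2043.3*I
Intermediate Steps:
Q(C) = sqrt(2)*sqrt(C) (Q(C) = sqrt(2*C) = sqrt(2)*sqrt(C))
G = -4 + I*sqrt(78) (G = -4 + sqrt(-1 - 77) = -4 + sqrt(-78) = -4 + I*sqrt(78) ≈ -4.0 + 8.8318*I)
(g(0 - 6) + (99 + G))*(Q(-17) - 302) = (12 + (99 + (-4 + I*sqrt(78))))*(sqrt(2)*sqrt(-17) - 302) = (12 + (95 + I*sqrt(78)))*(sqrt(2)*(I*sqrt(17)) - 302) = (107 + I*sqrt(78))*(I*sqrt(34) - 302) = (107 + I*sqrt(78))*(-302 + I*sqrt(34)) = (-302 + I*sqrt(34))*(107 + I*sqrt(78))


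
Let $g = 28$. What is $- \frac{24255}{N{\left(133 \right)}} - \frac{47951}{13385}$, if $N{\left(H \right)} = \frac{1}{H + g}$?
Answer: $- \frac{52269209126}{13385} \approx -3.9051 \cdot 10^{6}$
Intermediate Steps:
$N{\left(H \right)} = \frac{1}{28 + H}$ ($N{\left(H \right)} = \frac{1}{H + 28} = \frac{1}{28 + H}$)
$- \frac{24255}{N{\left(133 \right)}} - \frac{47951}{13385} = - \frac{24255}{\frac{1}{28 + 133}} - \frac{47951}{13385} = - \frac{24255}{\frac{1}{161}} - \frac{47951}{13385} = - 24255 \frac{1}{\frac{1}{161}} - \frac{47951}{13385} = \left(-24255\right) 161 - \frac{47951}{13385} = -3905055 - \frac{47951}{13385} = - \frac{52269209126}{13385}$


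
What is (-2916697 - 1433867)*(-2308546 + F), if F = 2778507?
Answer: -2044595408004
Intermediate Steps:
(-2916697 - 1433867)*(-2308546 + F) = (-2916697 - 1433867)*(-2308546 + 2778507) = -4350564*469961 = -2044595408004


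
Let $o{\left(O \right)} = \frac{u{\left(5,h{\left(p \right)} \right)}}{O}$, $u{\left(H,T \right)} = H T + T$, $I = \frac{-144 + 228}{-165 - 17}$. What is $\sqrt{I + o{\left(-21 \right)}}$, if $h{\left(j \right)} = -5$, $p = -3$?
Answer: $\frac{2 \sqrt{2002}}{91} \approx 0.98338$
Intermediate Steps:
$I = - \frac{6}{13}$ ($I = \frac{84}{-182} = 84 \left(- \frac{1}{182}\right) = - \frac{6}{13} \approx -0.46154$)
$u{\left(H,T \right)} = T + H T$
$o{\left(O \right)} = - \frac{30}{O}$ ($o{\left(O \right)} = \frac{\left(-5\right) \left(1 + 5\right)}{O} = \frac{\left(-5\right) 6}{O} = - \frac{30}{O}$)
$\sqrt{I + o{\left(-21 \right)}} = \sqrt{- \frac{6}{13} - \frac{30}{-21}} = \sqrt{- \frac{6}{13} - - \frac{10}{7}} = \sqrt{- \frac{6}{13} + \frac{10}{7}} = \sqrt{\frac{88}{91}} = \frac{2 \sqrt{2002}}{91}$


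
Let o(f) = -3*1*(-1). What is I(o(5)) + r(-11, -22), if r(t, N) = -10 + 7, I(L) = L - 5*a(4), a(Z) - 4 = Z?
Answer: -40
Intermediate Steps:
o(f) = 3 (o(f) = -3*(-1) = 3)
a(Z) = 4 + Z
I(L) = -40 + L (I(L) = L - 5*(4 + 4) = L - 5*8 = L - 40 = -40 + L)
r(t, N) = -3
I(o(5)) + r(-11, -22) = (-40 + 3) - 3 = -37 - 3 = -40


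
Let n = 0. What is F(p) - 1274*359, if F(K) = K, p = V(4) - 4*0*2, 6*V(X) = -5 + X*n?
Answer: -2744201/6 ≈ -4.5737e+5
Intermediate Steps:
V(X) = -5/6 (V(X) = (-5 + X*0)/6 = (-5 + 0)/6 = (1/6)*(-5) = -5/6)
p = -5/6 (p = -5/6 - 4*0*2 = -5/6 + 0*2 = -5/6 + 0 = -5/6 ≈ -0.83333)
F(p) - 1274*359 = -5/6 - 1274*359 = -5/6 - 457366 = -2744201/6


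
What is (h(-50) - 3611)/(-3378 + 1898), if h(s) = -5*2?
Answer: 3621/1480 ≈ 2.4466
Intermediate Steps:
h(s) = -10
(h(-50) - 3611)/(-3378 + 1898) = (-10 - 3611)/(-3378 + 1898) = -3621/(-1480) = -3621*(-1/1480) = 3621/1480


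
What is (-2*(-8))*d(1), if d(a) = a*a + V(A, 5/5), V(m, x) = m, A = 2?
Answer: 48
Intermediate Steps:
d(a) = 2 + a² (d(a) = a*a + 2 = a² + 2 = 2 + a²)
(-2*(-8))*d(1) = (-2*(-8))*(2 + 1²) = 16*(2 + 1) = 16*3 = 48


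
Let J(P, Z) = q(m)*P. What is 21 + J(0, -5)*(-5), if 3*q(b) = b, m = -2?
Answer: 21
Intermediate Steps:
q(b) = b/3
J(P, Z) = -2*P/3 (J(P, Z) = ((1/3)*(-2))*P = -2*P/3)
21 + J(0, -5)*(-5) = 21 - 2/3*0*(-5) = 21 + 0*(-5) = 21 + 0 = 21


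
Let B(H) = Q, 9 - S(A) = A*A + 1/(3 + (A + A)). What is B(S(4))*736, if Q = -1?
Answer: -736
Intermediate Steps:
S(A) = 9 - A**2 - 1/(3 + 2*A) (S(A) = 9 - (A*A + 1/(3 + (A + A))) = 9 - (A**2 + 1/(3 + 2*A)) = 9 + (-A**2 - 1/(3 + 2*A)) = 9 - A**2 - 1/(3 + 2*A))
B(H) = -1
B(S(4))*736 = -1*736 = -736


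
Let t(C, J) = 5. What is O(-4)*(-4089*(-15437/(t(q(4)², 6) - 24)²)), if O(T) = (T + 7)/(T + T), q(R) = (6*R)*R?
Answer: -189365679/2888 ≈ -65570.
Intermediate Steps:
q(R) = 6*R²
O(T) = (7 + T)/(2*T) (O(T) = (7 + T)/((2*T)) = (7 + T)*(1/(2*T)) = (7 + T)/(2*T))
O(-4)*(-4089*(-15437/(t(q(4)², 6) - 24)²)) = ((½)*(7 - 4)/(-4))*(-4089*(-15437/(5 - 24)²)) = ((½)*(-¼)*3)*(-4089/((-19)²*(-1/15437))) = -(-12267)/(8*(361*(-1/15437))) = -(-12267)/(8*(-361/15437)) = -(-12267)*(-15437)/(8*361) = -3/8*63121893/361 = -189365679/2888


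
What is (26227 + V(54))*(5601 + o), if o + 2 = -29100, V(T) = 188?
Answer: -620778915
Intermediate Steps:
o = -29102 (o = -2 - 29100 = -29102)
(26227 + V(54))*(5601 + o) = (26227 + 188)*(5601 - 29102) = 26415*(-23501) = -620778915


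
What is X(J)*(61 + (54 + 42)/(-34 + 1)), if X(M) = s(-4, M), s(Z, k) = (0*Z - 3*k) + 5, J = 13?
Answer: -21726/11 ≈ -1975.1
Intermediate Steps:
s(Z, k) = 5 - 3*k (s(Z, k) = (0 - 3*k) + 5 = -3*k + 5 = 5 - 3*k)
X(M) = 5 - 3*M
X(J)*(61 + (54 + 42)/(-34 + 1)) = (5 - 3*13)*(61 + (54 + 42)/(-34 + 1)) = (5 - 39)*(61 + 96/(-33)) = -34*(61 + 96*(-1/33)) = -34*(61 - 32/11) = -34*639/11 = -21726/11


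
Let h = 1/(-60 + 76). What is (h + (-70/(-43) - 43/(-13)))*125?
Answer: 5587875/8944 ≈ 624.76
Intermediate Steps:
h = 1/16 ≈ 0.062500
(h + (-70/(-43) - 43/(-13)))*125 = (1/16 + (-70/(-43) - 43/(-13)))*125 = (1/16 + (-70*(-1/43) - 43*(-1/13)))*125 = (1/16 + (70/43 + 43/13))*125 = (1/16 + 2759/559)*125 = (44703/8944)*125 = 5587875/8944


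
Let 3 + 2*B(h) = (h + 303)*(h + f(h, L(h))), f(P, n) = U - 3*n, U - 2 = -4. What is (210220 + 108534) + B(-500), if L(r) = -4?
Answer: 734035/2 ≈ 3.6702e+5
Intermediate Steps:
U = -2 (U = 2 - 4 = -2)
f(P, n) = -2 - 3*n
B(h) = -3/2 + (10 + h)*(303 + h)/2 (B(h) = -3/2 + ((h + 303)*(h + (-2 - 3*(-4))))/2 = -3/2 + ((303 + h)*(h + (-2 + 12)))/2 = -3/2 + ((303 + h)*(h + 10))/2 = -3/2 + ((303 + h)*(10 + h))/2 = -3/2 + ((10 + h)*(303 + h))/2 = -3/2 + (10 + h)*(303 + h)/2)
(210220 + 108534) + B(-500) = (210220 + 108534) + (3027/2 + (1/2)*(-500)**2 + (313/2)*(-500)) = 318754 + (3027/2 + (1/2)*250000 - 78250) = 318754 + (3027/2 + 125000 - 78250) = 318754 + 96527/2 = 734035/2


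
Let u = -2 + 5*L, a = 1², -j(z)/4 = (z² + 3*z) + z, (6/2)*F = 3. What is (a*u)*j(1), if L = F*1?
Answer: -60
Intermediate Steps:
F = 1 (F = (⅓)*3 = 1)
j(z) = -16*z - 4*z² (j(z) = -4*((z² + 3*z) + z) = -4*(z² + 4*z) = -16*z - 4*z²)
L = 1 (L = 1*1 = 1)
a = 1
u = 3 (u = -2 + 5*1 = -2 + 5 = 3)
(a*u)*j(1) = (1*3)*(-4*1*(4 + 1)) = 3*(-4*1*5) = 3*(-20) = -60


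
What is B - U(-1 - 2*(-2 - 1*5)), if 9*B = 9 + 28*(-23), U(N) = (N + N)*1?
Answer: -869/9 ≈ -96.556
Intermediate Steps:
U(N) = 2*N (U(N) = (2*N)*1 = 2*N)
B = -635/9 (B = (9 + 28*(-23))/9 = (9 - 644)/9 = (⅑)*(-635) = -635/9 ≈ -70.556)
B - U(-1 - 2*(-2 - 1*5)) = -635/9 - 2*(-1 - 2*(-2 - 1*5)) = -635/9 - 2*(-1 - 2*(-2 - 5)) = -635/9 - 2*(-1 - 2*(-7)) = -635/9 - 2*(-1 + 14) = -635/9 - 2*13 = -635/9 - 1*26 = -635/9 - 26 = -869/9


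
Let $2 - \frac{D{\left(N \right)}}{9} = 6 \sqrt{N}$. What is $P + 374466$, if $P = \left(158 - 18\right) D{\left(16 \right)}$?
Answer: $346746$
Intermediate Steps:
$D{\left(N \right)} = 18 - 54 \sqrt{N}$ ($D{\left(N \right)} = 18 - 9 \cdot 6 \sqrt{N} = 18 - 54 \sqrt{N}$)
$P = -27720$ ($P = \left(158 - 18\right) \left(18 - 54 \sqrt{16}\right) = 140 \left(18 - 216\right) = 140 \left(-198\right) = -27720$)
$P + 374466 = -27720 + 374466 = 346746$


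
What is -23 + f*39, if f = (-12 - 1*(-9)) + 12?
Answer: 328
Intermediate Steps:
f = 9 (f = (-12 + 9) + 12 = -3 + 12 = 9)
-23 + f*39 = -23 + 9*39 = -23 + 351 = 328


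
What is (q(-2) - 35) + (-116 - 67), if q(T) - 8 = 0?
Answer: -210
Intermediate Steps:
q(T) = 8 (q(T) = 8 + 0 = 8)
(q(-2) - 35) + (-116 - 67) = (8 - 35) + (-116 - 67) = -27 - 183 = -210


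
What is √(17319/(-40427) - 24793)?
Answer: I*√40520949518110/40427 ≈ 157.46*I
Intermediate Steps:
√(17319/(-40427) - 24793) = √(17319*(-1/40427) - 24793) = √(-17319/40427 - 24793) = √(-1002323930/40427) = I*√40520949518110/40427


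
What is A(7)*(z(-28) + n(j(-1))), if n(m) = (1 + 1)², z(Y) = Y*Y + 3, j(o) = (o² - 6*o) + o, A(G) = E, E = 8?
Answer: 6328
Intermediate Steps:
A(G) = 8
j(o) = o² - 5*o
z(Y) = 3 + Y² (z(Y) = Y² + 3 = 3 + Y²)
n(m) = 4 (n(m) = 2² = 4)
A(7)*(z(-28) + n(j(-1))) = 8*((3 + (-28)²) + 4) = 8*((3 + 784) + 4) = 8*(787 + 4) = 8*791 = 6328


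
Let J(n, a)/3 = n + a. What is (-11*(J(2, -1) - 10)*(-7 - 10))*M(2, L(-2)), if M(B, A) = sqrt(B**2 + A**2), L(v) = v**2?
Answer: -2618*sqrt(5) ≈ -5854.0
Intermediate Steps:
J(n, a) = 3*a + 3*n (J(n, a) = 3*(n + a) = 3*(a + n) = 3*a + 3*n)
M(B, A) = sqrt(A**2 + B**2)
(-11*(J(2, -1) - 10)*(-7 - 10))*M(2, L(-2)) = (-11*((3*(-1) + 3*2) - 10)*(-7 - 10))*sqrt(((-2)**2)**2 + 2**2) = (-11*((-3 + 6) - 10)*(-17))*sqrt(4**2 + 4) = (-11*(3 - 10)*(-17))*sqrt(16 + 4) = (-(-77)*(-17))*sqrt(20) = (-11*119)*(2*sqrt(5)) = -2618*sqrt(5)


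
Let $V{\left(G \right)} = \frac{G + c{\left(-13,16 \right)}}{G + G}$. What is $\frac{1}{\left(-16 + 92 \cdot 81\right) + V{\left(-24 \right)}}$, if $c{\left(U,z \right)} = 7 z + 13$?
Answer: $\frac{48}{356827} \approx 0.00013452$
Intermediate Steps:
$c{\left(U,z \right)} = 13 + 7 z$
$V{\left(G \right)} = \frac{125 + G}{2 G}$ ($V{\left(G \right)} = \frac{G + \left(13 + 7 \cdot 16\right)}{G + G} = \frac{G + \left(13 + 112\right)}{2 G} = \left(G + 125\right) \frac{1}{2 G} = \left(125 + G\right) \frac{1}{2 G} = \frac{125 + G}{2 G}$)
$\frac{1}{\left(-16 + 92 \cdot 81\right) + V{\left(-24 \right)}} = \frac{1}{\left(-16 + 92 \cdot 81\right) + \frac{125 - 24}{2 \left(-24\right)}} = \frac{1}{\left(-16 + 7452\right) + \frac{1}{2} \left(- \frac{1}{24}\right) 101} = \frac{1}{7436 - \frac{101}{48}} = \frac{1}{\frac{356827}{48}} = \frac{48}{356827}$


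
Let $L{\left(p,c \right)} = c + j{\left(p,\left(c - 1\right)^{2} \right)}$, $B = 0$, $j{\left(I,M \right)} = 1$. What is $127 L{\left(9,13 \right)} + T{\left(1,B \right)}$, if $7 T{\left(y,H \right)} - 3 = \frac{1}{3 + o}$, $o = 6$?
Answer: $\frac{16006}{9} \approx 1778.4$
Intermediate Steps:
$T{\left(y,H \right)} = \frac{4}{9}$ ($T{\left(y,H \right)} = \frac{3}{7} + \frac{1}{7 \left(3 + 6\right)} = \frac{3}{7} + \frac{1}{7 \cdot 9} = \frac{3}{7} + \frac{1}{7} \cdot \frac{1}{9} = \frac{3}{7} + \frac{1}{63} = \frac{4}{9}$)
$L{\left(p,c \right)} = 1 + c$ ($L{\left(p,c \right)} = c + 1 = 1 + c$)
$127 L{\left(9,13 \right)} + T{\left(1,B \right)} = 127 \left(1 + 13\right) + \frac{4}{9} = 127 \cdot 14 + \frac{4}{9} = 1778 + \frac{4}{9} = \frac{16006}{9}$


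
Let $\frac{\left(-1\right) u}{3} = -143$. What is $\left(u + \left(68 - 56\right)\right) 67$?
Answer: $29547$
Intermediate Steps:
$u = 429$ ($u = \left(-3\right) \left(-143\right) = 429$)
$\left(u + \left(68 - 56\right)\right) 67 = \left(429 + \left(68 - 56\right)\right) 67 = \left(429 + 12\right) 67 = 441 \cdot 67 = 29547$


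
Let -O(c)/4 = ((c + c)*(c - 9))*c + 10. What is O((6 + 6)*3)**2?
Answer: 78386560576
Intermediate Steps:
O(c) = -40 - 8*c**2*(-9 + c) (O(c) = -4*(((c + c)*(c - 9))*c + 10) = -4*(((2*c)*(-9 + c))*c + 10) = -4*((2*c*(-9 + c))*c + 10) = -4*(2*c**2*(-9 + c) + 10) = -4*(10 + 2*c**2*(-9 + c)) = -40 - 8*c**2*(-9 + c))
O((6 + 6)*3)**2 = (-40 - 8*27*(6 + 6)**3 + 72*((6 + 6)*3)**2)**2 = (-40 - 8*(12*3)**3 + 72*(12*3)**2)**2 = (-40 - 8*36**3 + 72*36**2)**2 = (-40 - 8*46656 + 72*1296)**2 = (-40 - 373248 + 93312)**2 = (-279976)**2 = 78386560576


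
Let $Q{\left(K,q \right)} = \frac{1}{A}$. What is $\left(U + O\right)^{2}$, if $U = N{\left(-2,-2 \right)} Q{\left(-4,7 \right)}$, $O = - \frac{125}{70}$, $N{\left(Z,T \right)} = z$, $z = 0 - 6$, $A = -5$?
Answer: $\frac{1681}{4900} \approx 0.34306$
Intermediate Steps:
$z = -6$ ($z = 0 - 6 = -6$)
$Q{\left(K,q \right)} = - \frac{1}{5}$ ($Q{\left(K,q \right)} = \frac{1}{-5} = - \frac{1}{5}$)
$N{\left(Z,T \right)} = -6$
$O = - \frac{25}{14}$ ($O = \left(-125\right) \frac{1}{70} = - \frac{25}{14} \approx -1.7857$)
$U = \frac{6}{5}$ ($U = \left(-6\right) \left(- \frac{1}{5}\right) = \frac{6}{5} \approx 1.2$)
$\left(U + O\right)^{2} = \left(\frac{6}{5} - \frac{25}{14}\right)^{2} = \left(- \frac{41}{70}\right)^{2} = \frac{1681}{4900}$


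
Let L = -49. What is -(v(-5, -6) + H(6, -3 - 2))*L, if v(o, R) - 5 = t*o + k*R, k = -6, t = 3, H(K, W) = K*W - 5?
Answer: -441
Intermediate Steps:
H(K, W) = -5 + K*W
v(o, R) = 5 - 6*R + 3*o (v(o, R) = 5 + (3*o - 6*R) = 5 + (-6*R + 3*o) = 5 - 6*R + 3*o)
-(v(-5, -6) + H(6, -3 - 2))*L = -((5 - 6*(-6) + 3*(-5)) + (-5 + 6*(-3 - 2)))*(-49) = -((5 + 36 - 15) + (-5 + 6*(-5)))*(-49) = -(26 + (-5 - 30))*(-49) = -(26 - 35)*(-49) = -(-9)*(-49) = -1*441 = -441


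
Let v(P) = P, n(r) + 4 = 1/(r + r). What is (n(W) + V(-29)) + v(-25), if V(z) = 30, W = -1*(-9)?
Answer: 19/18 ≈ 1.0556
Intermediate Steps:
W = 9
n(r) = -4 + 1/(2*r) (n(r) = -4 + 1/(r + r) = -4 + 1/(2*r))
(n(W) + V(-29)) + v(-25) = ((-4 + (½)/9) + 30) - 25 = ((-4 + (½)*(⅑)) + 30) - 25 = ((-4 + 1/18) + 30) - 25 = (-71/18 + 30) - 25 = 469/18 - 25 = 19/18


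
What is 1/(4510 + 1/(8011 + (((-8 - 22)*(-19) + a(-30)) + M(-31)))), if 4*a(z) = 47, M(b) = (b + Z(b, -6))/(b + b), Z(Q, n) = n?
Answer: 1065575/4805743374 ≈ 0.00022173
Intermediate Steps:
M(b) = (-6 + b)/(2*b) (M(b) = (b - 6)/(b + b) = (-6 + b)/((2*b)) = (-6 + b)*(1/(2*b)) = (-6 + b)/(2*b))
a(z) = 47/4 (a(z) = (1/4)*47 = 47/4)
1/(4510 + 1/(8011 + (((-8 - 22)*(-19) + a(-30)) + M(-31)))) = 1/(4510 + 1/(8011 + (((-8 - 22)*(-19) + 47/4) + (1/2)*(-6 - 31)/(-31)))) = 1/(4510 + 1/(8011 + ((-30*(-19) + 47/4) + (1/2)*(-1/31)*(-37)))) = 1/(4510 + 1/(8011 + ((570 + 47/4) + 37/62))) = 1/(4510 + 1/(8011 + (2327/4 + 37/62))) = 1/(4510 + 1/(8011 + 72211/124)) = 1/(4510 + 1/(1065575/124)) = 1/(4510 + 124/1065575) = 1/(4805743374/1065575) = 1065575/4805743374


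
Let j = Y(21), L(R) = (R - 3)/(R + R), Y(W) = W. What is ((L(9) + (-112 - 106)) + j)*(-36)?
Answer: 7080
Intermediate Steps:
L(R) = (-3 + R)/(2*R) (L(R) = (-3 + R)/((2*R)) = (-3 + R)*(1/(2*R)) = (-3 + R)/(2*R))
j = 21
((L(9) + (-112 - 106)) + j)*(-36) = (((½)*(-3 + 9)/9 + (-112 - 106)) + 21)*(-36) = (((½)*(⅑)*6 - 218) + 21)*(-36) = ((⅓ - 218) + 21)*(-36) = (-653/3 + 21)*(-36) = -590/3*(-36) = 7080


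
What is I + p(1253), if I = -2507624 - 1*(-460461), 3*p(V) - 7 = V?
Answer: -2046743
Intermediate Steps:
p(V) = 7/3 + V/3
I = -2047163 (I = -2507624 + 460461 = -2047163)
I + p(1253) = -2047163 + (7/3 + (1/3)*1253) = -2047163 + (7/3 + 1253/3) = -2047163 + 420 = -2046743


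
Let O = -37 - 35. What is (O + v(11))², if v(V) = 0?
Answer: 5184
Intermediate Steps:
O = -72
(O + v(11))² = (-72 + 0)² = (-72)² = 5184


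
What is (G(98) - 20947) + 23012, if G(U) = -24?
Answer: 2041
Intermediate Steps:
(G(98) - 20947) + 23012 = (-24 - 20947) + 23012 = -20971 + 23012 = 2041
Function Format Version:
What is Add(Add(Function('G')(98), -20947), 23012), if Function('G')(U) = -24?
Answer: 2041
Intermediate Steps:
Add(Add(Function('G')(98), -20947), 23012) = Add(Add(-24, -20947), 23012) = Add(-20971, 23012) = 2041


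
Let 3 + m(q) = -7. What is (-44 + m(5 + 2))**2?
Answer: 2916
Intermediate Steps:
m(q) = -10 (m(q) = -3 - 7 = -10)
(-44 + m(5 + 2))**2 = (-44 - 10)**2 = (-54)**2 = 2916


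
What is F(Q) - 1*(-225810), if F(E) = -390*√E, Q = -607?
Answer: 225810 - 390*I*√607 ≈ 2.2581e+5 - 9608.6*I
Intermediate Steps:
F(Q) - 1*(-225810) = -390*I*√607 - 1*(-225810) = -390*I*√607 + 225810 = 225810 - 390*I*√607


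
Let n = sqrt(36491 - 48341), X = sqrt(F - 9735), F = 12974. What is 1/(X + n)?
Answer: 1/(sqrt(3239) + 5*I*sqrt(474)) ≈ 0.0037718 - 0.0072144*I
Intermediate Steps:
X = sqrt(3239) (X = sqrt(12974 - 9735) = sqrt(3239) ≈ 56.912)
n = 5*I*sqrt(474) (n = sqrt(-11850) = 5*I*sqrt(474) ≈ 108.86*I)
1/(X + n) = 1/(sqrt(3239) + 5*I*sqrt(474))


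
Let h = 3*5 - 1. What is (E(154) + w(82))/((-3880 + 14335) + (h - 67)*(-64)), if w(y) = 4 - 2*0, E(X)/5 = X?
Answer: 774/13847 ≈ 0.055897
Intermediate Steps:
E(X) = 5*X
w(y) = 4 (w(y) = 4 + 0 = 4)
h = 14 (h = 15 - 1 = 14)
(E(154) + w(82))/((-3880 + 14335) + (h - 67)*(-64)) = (5*154 + 4)/((-3880 + 14335) + (14 - 67)*(-64)) = (770 + 4)/(10455 - 53*(-64)) = 774/(10455 + 3392) = 774/13847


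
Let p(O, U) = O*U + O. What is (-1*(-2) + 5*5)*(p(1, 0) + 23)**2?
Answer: 15552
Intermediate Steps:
p(O, U) = O + O*U
(-1*(-2) + 5*5)*(p(1, 0) + 23)**2 = (-1*(-2) + 5*5)*(1*(1 + 0) + 23)**2 = (2 + 25)*(1*1 + 23)**2 = 27*(1 + 23)**2 = 27*24**2 = 27*576 = 15552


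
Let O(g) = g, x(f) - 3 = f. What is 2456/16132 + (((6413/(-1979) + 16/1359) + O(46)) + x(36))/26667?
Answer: 44922931590224/289246181212071 ≈ 0.15531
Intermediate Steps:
x(f) = 3 + f
2456/16132 + (((6413/(-1979) + 16/1359) + O(46)) + x(36))/26667 = 2456/16132 + (((6413/(-1979) + 16/1359) + 46) + (3 + 36))/26667 = 2456*(1/16132) + (((6413*(-1/1979) + 16*(1/1359)) + 46) + 39)*(1/26667) = 614/4033 + (((-6413/1979 + 16/1359) + 46) + 39)*(1/26667) = 614/4033 + ((-8683603/2689461 + 46) + 39)*(1/26667) = 614/4033 + (115031603/2689461 + 39)*(1/26667) = 614/4033 + (219920582/2689461)*(1/26667) = 614/4033 + 219920582/71719856487 = 44922931590224/289246181212071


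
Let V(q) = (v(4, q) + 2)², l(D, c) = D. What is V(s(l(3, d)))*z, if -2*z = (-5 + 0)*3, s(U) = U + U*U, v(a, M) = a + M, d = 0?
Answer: 2430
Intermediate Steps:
v(a, M) = M + a
s(U) = U + U²
z = 15/2 (z = -(-5 + 0)*3/2 = -(-5)*3/2 = -½*(-15) = 15/2 ≈ 7.5000)
V(q) = (6 + q)² (V(q) = ((q + 4) + 2)² = ((4 + q) + 2)² = (6 + q)²)
V(s(l(3, d)))*z = (6 + 3*(1 + 3))²*(15/2) = (6 + 3*4)²*(15/2) = (6 + 12)²*(15/2) = 18²*(15/2) = 324*(15/2) = 2430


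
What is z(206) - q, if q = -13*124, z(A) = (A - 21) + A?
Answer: 2003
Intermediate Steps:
z(A) = -21 + 2*A (z(A) = (-21 + A) + A = -21 + 2*A)
q = -1612
z(206) - q = (-21 + 2*206) - 1*(-1612) = (-21 + 412) + 1612 = 391 + 1612 = 2003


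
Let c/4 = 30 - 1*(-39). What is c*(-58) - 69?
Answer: -16077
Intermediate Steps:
c = 276 (c = 4*(30 - 1*(-39)) = 4*(30 + 39) = 4*69 = 276)
c*(-58) - 69 = 276*(-58) - 69 = -16008 - 69 = -16077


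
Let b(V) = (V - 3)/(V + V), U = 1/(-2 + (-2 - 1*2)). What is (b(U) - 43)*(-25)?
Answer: 1675/2 ≈ 837.50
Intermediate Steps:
U = -⅙ (U = 1/(-2 + (-2 - 2)) = 1/(-2 - 4) = 1/(-6) = -⅙ ≈ -0.16667)
b(V) = (-3 + V)/(2*V) (b(V) = (-3 + V)/((2*V)) = (-3 + V)*(1/(2*V)) = (-3 + V)/(2*V))
(b(U) - 43)*(-25) = ((-3 - ⅙)/(2*(-⅙)) - 43)*(-25) = ((½)*(-6)*(-19/6) - 43)*(-25) = (19/2 - 43)*(-25) = -67/2*(-25) = 1675/2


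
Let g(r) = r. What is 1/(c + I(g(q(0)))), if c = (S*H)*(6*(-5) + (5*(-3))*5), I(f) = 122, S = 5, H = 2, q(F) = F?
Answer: -1/928 ≈ -0.0010776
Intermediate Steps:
c = -1050 (c = (5*2)*(6*(-5) + (5*(-3))*5) = 10*(-30 - 15*5) = 10*(-30 - 75) = 10*(-105) = -1050)
1/(c + I(g(q(0)))) = 1/(-1050 + 122) = 1/(-928) = -1/928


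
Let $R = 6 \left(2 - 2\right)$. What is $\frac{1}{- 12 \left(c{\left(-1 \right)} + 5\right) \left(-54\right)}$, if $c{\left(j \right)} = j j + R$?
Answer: $\frac{1}{3888} \approx 0.0002572$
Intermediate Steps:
$R = 0$ ($R = 6 \cdot 0 = 0$)
$c{\left(j \right)} = j^{2}$ ($c{\left(j \right)} = j j + 0 = j^{2} + 0 = j^{2}$)
$\frac{1}{- 12 \left(c{\left(-1 \right)} + 5\right) \left(-54\right)} = \frac{1}{- 12 \left(\left(-1\right)^{2} + 5\right) \left(-54\right)} = \frac{1}{- 12 \left(1 + 5\right) \left(-54\right)} = \frac{1}{\left(-12\right) 6 \left(-54\right)} = \frac{1}{\left(-72\right) \left(-54\right)} = \frac{1}{3888}$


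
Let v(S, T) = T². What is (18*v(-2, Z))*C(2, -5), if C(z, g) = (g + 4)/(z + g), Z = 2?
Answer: 24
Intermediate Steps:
C(z, g) = (4 + g)/(g + z)
(18*v(-2, Z))*C(2, -5) = (18*2²)*((4 - 5)/(-5 + 2)) = (18*4)*(-1/(-3)) = 72*(-⅓*(-1)) = 72*(⅓) = 24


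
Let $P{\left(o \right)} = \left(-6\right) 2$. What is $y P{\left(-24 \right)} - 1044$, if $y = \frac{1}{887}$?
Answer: $- \frac{926040}{887} \approx -1044.0$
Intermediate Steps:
$P{\left(o \right)} = -12$
$y = \frac{1}{887} \approx 0.0011274$
$y P{\left(-24 \right)} - 1044 = \frac{1}{887} \left(-12\right) - 1044 = - \frac{12}{887} - 1044 = - \frac{926040}{887}$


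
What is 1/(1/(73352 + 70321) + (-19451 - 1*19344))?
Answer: -143673/5573794034 ≈ -2.5777e-5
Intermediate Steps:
1/(1/(73352 + 70321) + (-19451 - 1*19344)) = 1/(1/143673 + (-19451 - 19344)) = 1/(1/143673 - 38795) = 1/(-5573794034/143673) = -143673/5573794034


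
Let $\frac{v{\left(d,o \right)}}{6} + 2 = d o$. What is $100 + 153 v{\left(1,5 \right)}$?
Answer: $2854$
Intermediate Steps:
$v{\left(d,o \right)} = -12 + 6 d o$
$100 + 153 v{\left(1,5 \right)} = 100 + 153 \left(-12 + 6 \cdot 1 \cdot 5\right) = 100 + 153 \left(-12 + 30\right) = 100 + 153 \cdot 18 = 100 + 2754 = 2854$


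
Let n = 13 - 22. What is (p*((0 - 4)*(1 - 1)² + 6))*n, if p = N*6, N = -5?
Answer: 1620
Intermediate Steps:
n = -9
p = -30 (p = -5*6 = -30)
(p*((0 - 4)*(1 - 1)² + 6))*n = -30*((0 - 4)*(1 - 1)² + 6)*(-9) = -30*(-4*0² + 6)*(-9) = -30*(-4*0 + 6)*(-9) = -30*(0 + 6)*(-9) = -30*6*(-9) = -180*(-9) = 1620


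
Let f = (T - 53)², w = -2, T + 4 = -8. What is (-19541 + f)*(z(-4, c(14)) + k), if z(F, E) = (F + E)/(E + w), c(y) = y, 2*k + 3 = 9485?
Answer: -217877758/3 ≈ -7.2626e+7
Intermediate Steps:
T = -12 (T = -4 - 8 = -12)
k = 4741 (k = -3/2 + (½)*9485 = -3/2 + 9485/2 = 4741)
f = 4225 (f = (-12 - 53)² = (-65)² = 4225)
z(F, E) = (E + F)/(-2 + E) (z(F, E) = (F + E)/(E - 2) = (E + F)/(-2 + E))
(-19541 + f)*(z(-4, c(14)) + k) = (-19541 + 4225)*((14 - 4)/(-2 + 14) + 4741) = -15316*(10/12 + 4741) = -15316*((1/12)*10 + 4741) = -15316*(⅚ + 4741) = -15316*28451/6 = -217877758/3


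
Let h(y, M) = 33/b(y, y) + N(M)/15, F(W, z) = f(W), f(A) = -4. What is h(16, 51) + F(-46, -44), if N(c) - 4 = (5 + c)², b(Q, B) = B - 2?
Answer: 8723/42 ≈ 207.69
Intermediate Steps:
b(Q, B) = -2 + B
F(W, z) = -4
N(c) = 4 + (5 + c)²
h(y, M) = 4/15 + 33/(-2 + y) + (5 + M)²/15 (h(y, M) = 33/(-2 + y) + (4 + (5 + M)²)/15 = 33/(-2 + y) + (4 + (5 + M)²)*(1/15) = 33/(-2 + y) + (4/15 + (5 + M)²/15) = 4/15 + 33/(-2 + y) + (5 + M)²/15)
h(16, 51) + F(-46, -44) = (495 + (-2 + 16)*(4 + (5 + 51)²))/(15*(-2 + 16)) - 4 = (1/15)*(495 + 14*(4 + 56²))/14 - 4 = (1/15)*(1/14)*(495 + 14*(4 + 3136)) - 4 = (1/15)*(1/14)*(495 + 14*3140) - 4 = (1/15)*(1/14)*(495 + 43960) - 4 = (1/15)*(1/14)*44455 - 4 = 8891/42 - 4 = 8723/42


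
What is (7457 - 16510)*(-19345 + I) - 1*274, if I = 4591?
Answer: 133567688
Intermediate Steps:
(7457 - 16510)*(-19345 + I) - 1*274 = (7457 - 16510)*(-19345 + 4591) - 1*274 = -9053*(-14754) - 274 = 133567962 - 274 = 133567688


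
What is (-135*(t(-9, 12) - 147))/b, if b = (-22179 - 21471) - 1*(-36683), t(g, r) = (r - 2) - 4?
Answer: -19035/6967 ≈ -2.7322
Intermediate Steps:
t(g, r) = -6 + r (t(g, r) = (-2 + r) - 4 = -6 + r)
b = -6967 (b = -43650 + 36683 = -6967)
(-135*(t(-9, 12) - 147))/b = -135*((-6 + 12) - 147)/(-6967) = -135*(6 - 147)*(-1/6967) = -135*(-141)*(-1/6967) = 19035*(-1/6967) = -19035/6967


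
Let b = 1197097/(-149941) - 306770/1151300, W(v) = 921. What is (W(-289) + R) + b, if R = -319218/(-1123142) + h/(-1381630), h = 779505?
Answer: 55552185053120786417777/60881122878384811595 ≈ 912.47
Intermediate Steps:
R = -43445363937/155176668146 (R = -319218/(-1123142) + 779505/(-1381630) = -319218*(-1/1123142) + 779505*(-1/1381630) = 159609/561571 - 155901/276326 = -43445363937/155176668146 ≈ -0.27997)
b = -12947410697/1569337030 (b = 1197097*(-1/149941) - 306770*1/1151300 = -108827/13631 - 30677/115130 = -12947410697/1569337030 ≈ -8.2502)
(W(-289) + R) + b = (921 - 43445363937/155176668146) - 12947410697/1569337030 = 142874265998529/155176668146 - 12947410697/1569337030 = 55552185053120786417777/60881122878384811595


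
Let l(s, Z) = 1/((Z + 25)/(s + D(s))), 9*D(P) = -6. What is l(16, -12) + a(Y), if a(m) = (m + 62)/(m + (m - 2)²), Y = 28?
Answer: 17947/13728 ≈ 1.3073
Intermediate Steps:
D(P) = -⅔ (D(P) = (⅑)*(-6) = -⅔)
l(s, Z) = (-⅔ + s)/(25 + Z) (l(s, Z) = 1/((Z + 25)/(s - ⅔)) = 1/((25 + Z)/(-⅔ + s)) = (-⅔ + s)/(25 + Z))
a(m) = (62 + m)/(m + (-2 + m)²)
l(16, -12) + a(Y) = (-⅔ + 16)/(25 - 12) + (62 + 28)/(28 + (-2 + 28)²) = (46/3)/13 + 90/(28 + 26²) = (1/13)*(46/3) + 90/(28 + 676) = 46/39 + 90/704 = 46/39 + (1/704)*90 = 46/39 + 45/352 = 17947/13728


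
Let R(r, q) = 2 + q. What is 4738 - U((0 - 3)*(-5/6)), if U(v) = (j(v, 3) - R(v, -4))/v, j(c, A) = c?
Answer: 23681/5 ≈ 4736.2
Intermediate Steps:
U(v) = (2 + v)/v (U(v) = (v - (2 - 4))/v = (v - 1*(-2))/v = (v + 2)/v = (2 + v)/v)
4738 - U((0 - 3)*(-5/6)) = 4738 - (2 + (0 - 3)*(-5/6))/((0 - 3)*(-5/6)) = 4738 - (2 - (-15)/6)/((-(-15)/6)) = 4738 - (2 - 3*(-5/6))/((-3*(-5/6))) = 4738 - (2 + 5/2)/5/2 = 4738 - 2*9/(5*2) = 4738 - 1*9/5 = 4738 - 9/5 = 23681/5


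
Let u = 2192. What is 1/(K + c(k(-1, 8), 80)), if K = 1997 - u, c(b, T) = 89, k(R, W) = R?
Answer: -1/106 ≈ -0.0094340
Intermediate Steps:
K = -195 (K = 1997 - 1*2192 = 1997 - 2192 = -195)
1/(K + c(k(-1, 8), 80)) = 1/(-195 + 89) = 1/(-106) = -1/106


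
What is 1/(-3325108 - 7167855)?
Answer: -1/10492963 ≈ -9.5302e-8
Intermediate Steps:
1/(-3325108 - 7167855) = 1/(-10492963) = -1/10492963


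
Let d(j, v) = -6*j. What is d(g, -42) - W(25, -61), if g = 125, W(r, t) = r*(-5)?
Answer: -625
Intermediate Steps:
W(r, t) = -5*r
d(g, -42) - W(25, -61) = -6*125 - (-5)*25 = -750 - 1*(-125) = -750 + 125 = -625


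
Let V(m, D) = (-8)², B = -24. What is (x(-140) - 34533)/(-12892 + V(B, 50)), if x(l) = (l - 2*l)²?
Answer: 14933/12828 ≈ 1.1641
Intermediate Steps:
x(l) = l² (x(l) = (-l)² = l²)
V(m, D) = 64
(x(-140) - 34533)/(-12892 + V(B, 50)) = ((-140)² - 34533)/(-12892 + 64) = (19600 - 34533)/(-12828) = -14933*(-1/12828) = 14933/12828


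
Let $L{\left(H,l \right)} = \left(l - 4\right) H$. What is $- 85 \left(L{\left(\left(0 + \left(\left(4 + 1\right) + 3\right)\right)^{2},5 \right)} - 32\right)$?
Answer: $-2720$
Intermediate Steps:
$L{\left(H,l \right)} = H \left(-4 + l\right)$ ($L{\left(H,l \right)} = \left(-4 + l\right) H = H \left(-4 + l\right)$)
$- 85 \left(L{\left(\left(0 + \left(\left(4 + 1\right) + 3\right)\right)^{2},5 \right)} - 32\right) = - 85 \left(\left(0 + \left(\left(4 + 1\right) + 3\right)\right)^{2} \left(-4 + 5\right) - 32\right) = - 85 \left(\left(0 + \left(5 + 3\right)\right)^{2} \cdot 1 - 32\right) = - 85 \left(\left(0 + 8\right)^{2} \cdot 1 - 32\right) = - 85 \left(8^{2} \cdot 1 - 32\right) = - 85 \left(64 \cdot 1 - 32\right) = - 85 \left(64 - 32\right) = \left(-85\right) 32 = -2720$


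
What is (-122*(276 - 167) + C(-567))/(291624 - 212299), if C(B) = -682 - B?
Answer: -13413/79325 ≈ -0.16909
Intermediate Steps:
(-122*(276 - 167) + C(-567))/(291624 - 212299) = (-122*(276 - 167) + (-682 - 1*(-567)))/(291624 - 212299) = (-122*109 + (-682 + 567))/79325 = (-13298 - 115)*(1/79325) = -13413*1/79325 = -13413/79325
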